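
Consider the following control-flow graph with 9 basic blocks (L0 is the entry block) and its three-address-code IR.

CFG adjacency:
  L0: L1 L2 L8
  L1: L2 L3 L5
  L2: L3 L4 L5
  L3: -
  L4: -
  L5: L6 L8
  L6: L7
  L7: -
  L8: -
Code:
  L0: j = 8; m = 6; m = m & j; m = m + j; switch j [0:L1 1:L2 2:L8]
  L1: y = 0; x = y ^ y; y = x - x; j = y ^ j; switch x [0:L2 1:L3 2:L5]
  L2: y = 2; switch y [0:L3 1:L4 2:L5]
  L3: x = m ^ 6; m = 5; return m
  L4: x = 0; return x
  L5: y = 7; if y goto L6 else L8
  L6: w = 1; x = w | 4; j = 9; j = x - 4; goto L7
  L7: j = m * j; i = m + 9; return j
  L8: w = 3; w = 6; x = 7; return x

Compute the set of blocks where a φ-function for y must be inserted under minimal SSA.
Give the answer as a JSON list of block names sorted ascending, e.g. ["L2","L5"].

Answer: ["L2", "L3", "L5", "L8"]

Derivation:
idom tree: L1←L0 L2←L0 L3←L0 L4←L2 L5←L0 L6←L5 L7←L6 L8←L0
Dom at joins:
  L2: preds {L0,L1}: {L0} ∩ {L0,L1} = {L0}; idom=L0
  L3: preds {L1,L2}: {L0,L1} ∩ {L0,L2} = {L0}; idom=L0
  L5: preds {L1,L2}: {L0,L1} ∩ {L0,L2} = {L0}; idom=L0
  L8: preds {L0,L5}: {L0} ∩ {L0,L5} = {L0}; idom=L0

DF walk-up:
  L2←L0: walk · to L0
  L2←L1: walk L1 to L0
  L3←L1: walk L1 to L0
  L3←L2: walk L2 to L0
  L5←L1: walk L1 to L0
  L5←L2: walk L2 to L0
  L8←L0: walk · to L0
  L8←L5: walk L5 to L0
  DF(L0)=∅
  DF(L1)={L2,L3,L5}
  DF(L2)={L3,L5}
  DF(L3)=∅
  DF(L4)=∅
  DF(L5)={L8}
  DF(L6)=∅
  DF(L7)=∅
  DF(L8)=∅

φ for y: defs {L1,L2,L5}
  DF⁺ = {L2,L3,L5,L8}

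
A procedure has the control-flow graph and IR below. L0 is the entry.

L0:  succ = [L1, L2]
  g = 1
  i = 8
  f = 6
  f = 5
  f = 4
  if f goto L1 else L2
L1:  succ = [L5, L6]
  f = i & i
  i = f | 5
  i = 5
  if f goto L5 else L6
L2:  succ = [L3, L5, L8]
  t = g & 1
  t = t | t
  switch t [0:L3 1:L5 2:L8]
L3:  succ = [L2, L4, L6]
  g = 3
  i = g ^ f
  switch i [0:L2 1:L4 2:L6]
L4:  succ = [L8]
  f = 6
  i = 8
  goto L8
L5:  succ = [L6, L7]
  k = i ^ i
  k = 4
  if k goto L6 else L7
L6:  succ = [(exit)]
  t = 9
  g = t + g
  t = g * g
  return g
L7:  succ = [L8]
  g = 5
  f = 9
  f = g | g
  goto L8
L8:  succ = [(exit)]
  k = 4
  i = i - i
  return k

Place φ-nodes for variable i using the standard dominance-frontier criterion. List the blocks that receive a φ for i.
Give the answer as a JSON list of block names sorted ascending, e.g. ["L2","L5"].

idom tree: L1←L0 L2←L0 L3←L2 L4←L3 L5←L0 L6←L0 L7←L5 L8←L0
Dom at joins:
  L2: preds {L0,L3}: {L0} ∩ {L0,L2,L3} = {L0}; idom=L0
  L5: preds {L1,L2}: {L0,L1} ∩ {L0,L2} = {L0}; idom=L0
  L6: preds {L1,L3,L5}: {L0,L1} ∩ {L0,L2,L3} ∩ {L0,L5} = {L0}; idom=L0
  L8: preds {L2,L4,L7}: {L0,L2} ∩ {L0,L2,L3,L4} ∩ {L0,L5,L7} = {L0}; idom=L0

DF walk-up:
  L2←L0: walk · to L0
  L2←L3: walk L3→L2 to L0
  L5←L1: walk L1 to L0
  L5←L2: walk L2 to L0
  L6←L1: walk L1 to L0
  L6←L3: walk L3→L2 to L0
  L6←L5: walk L5 to L0
  L8←L2: walk L2 to L0
  L8←L4: walk L4→L3→L2 to L0
  L8←L7: walk L7→L5 to L0
  L0: DF=∅
  L1: DF={L5,L6}
  L2: DF={L2,L5,L6,L8}
  L3: DF={L2,L6,L8}
  L4: DF={L8}
  L5: DF={L6,L8}
  L6: DF=∅
  L7: DF={L8}
  L8: DF=∅

φ for i: defs {L0,L1,L3,L4,L8}
  DF⁺ = {L2,L5,L6,L8}

Answer: ["L2", "L5", "L6", "L8"]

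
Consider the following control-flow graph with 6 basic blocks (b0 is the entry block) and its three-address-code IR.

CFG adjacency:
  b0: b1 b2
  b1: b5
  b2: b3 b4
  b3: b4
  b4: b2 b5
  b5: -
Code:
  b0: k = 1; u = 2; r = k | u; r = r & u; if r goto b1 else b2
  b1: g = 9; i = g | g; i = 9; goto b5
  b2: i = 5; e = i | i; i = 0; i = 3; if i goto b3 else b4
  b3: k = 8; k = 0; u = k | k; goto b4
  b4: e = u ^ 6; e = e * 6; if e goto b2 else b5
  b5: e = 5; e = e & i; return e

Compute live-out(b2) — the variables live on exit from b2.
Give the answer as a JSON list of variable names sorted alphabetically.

Answer: ["i", "u"]

Working:
Block summaries:
  b0: {k,r,u} / ∅
  b1: {g,i} / ∅
  b2: {e,i} / ∅
  b3: {k,u} / ∅
  b4: {e} / {u}
  b5: {e} / {i}

Live sets:
  b0 li=∅ lo={u}
  b1 li=∅ lo={i}
  b2 li={u} lo={i,u}
  b3 li={i} lo={i,u}
  b4 li={i,u} lo={i,u}
  b5 li={i} lo=∅

live-out(b2) = ["i", "u"]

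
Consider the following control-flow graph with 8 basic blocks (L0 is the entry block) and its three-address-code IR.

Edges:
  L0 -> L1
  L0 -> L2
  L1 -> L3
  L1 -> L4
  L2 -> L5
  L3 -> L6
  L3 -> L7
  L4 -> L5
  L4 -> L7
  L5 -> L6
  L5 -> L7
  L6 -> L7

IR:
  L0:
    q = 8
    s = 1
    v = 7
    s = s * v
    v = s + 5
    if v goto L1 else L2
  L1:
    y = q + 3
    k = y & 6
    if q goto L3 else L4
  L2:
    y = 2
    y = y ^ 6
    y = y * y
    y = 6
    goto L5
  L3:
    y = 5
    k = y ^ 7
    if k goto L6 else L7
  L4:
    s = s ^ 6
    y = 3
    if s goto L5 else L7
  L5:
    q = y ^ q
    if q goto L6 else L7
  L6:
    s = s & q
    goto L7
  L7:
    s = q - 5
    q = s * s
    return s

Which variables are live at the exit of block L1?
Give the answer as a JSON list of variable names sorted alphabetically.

Answer: ["q", "s"]

Analysis:
def/use:
  L0 def {q,s,v} use ∅
  L1 def {k,y} use {q}
  L2 def {y} use ∅
  L3 def {k,y} use ∅
  L4 def {s,y} use {s}
  L5 def {q} use {q,y}
  L6 def {s} use {q,s}
  L7 def {q,s} use {q}

Live sets:
  L0: in=∅ out={q,s}
  L1: in={q,s} out={q,s}
  L2: in={q,s} out={q,s,y}
  L3: in={q,s} out={q,s}
  L4: in={q,s} out={q,s,y}
  L5: in={q,s,y} out={q,s}
  L6: in={q,s} out={q}
  L7: in={q} out=∅

live-out(L1) = ["q", "s"]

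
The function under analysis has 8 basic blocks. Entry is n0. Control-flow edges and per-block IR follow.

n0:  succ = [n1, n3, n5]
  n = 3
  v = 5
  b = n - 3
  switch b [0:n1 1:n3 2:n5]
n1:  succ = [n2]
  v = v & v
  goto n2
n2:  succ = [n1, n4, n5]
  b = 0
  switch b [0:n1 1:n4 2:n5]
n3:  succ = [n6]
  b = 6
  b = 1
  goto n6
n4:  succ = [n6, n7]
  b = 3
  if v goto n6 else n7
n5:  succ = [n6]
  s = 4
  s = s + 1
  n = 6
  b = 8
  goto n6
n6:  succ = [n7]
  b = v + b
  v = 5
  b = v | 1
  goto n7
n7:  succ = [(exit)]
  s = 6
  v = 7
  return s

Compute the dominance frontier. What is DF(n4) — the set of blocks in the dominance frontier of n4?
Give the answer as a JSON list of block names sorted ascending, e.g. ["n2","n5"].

Answer: ["n6", "n7"]

Analysis:
idom tree: n1←n0 n2←n1 n3←n0 n4←n2 n5←n0 n6←n0 n7←n0
Dom at joins:
  n1: preds {n0,n2}: {n0} ∩ {n0,n1,n2} = {n0}; idom=n0
  n5: preds {n0,n2}: {n0} ∩ {n0,n1,n2} = {n0}; idom=n0
  n6: preds {n3,n4,n5}: {n0,n3} ∩ {n0,n1,n2,n4} ∩ {n0,n5} = {n0}; idom=n0
  n7: preds {n4,n6}: {n0,n1,n2,n4} ∩ {n0,n6} = {n0}; idom=n0

DF walk-up:
  join n1 pred n0: · stop@n0
  join n1 pred n2: n2→n1 stop@n0
  join n5 pred n0: · stop@n0
  join n5 pred n2: n2→n1 stop@n0
  join n6 pred n3: n3 stop@n0
  join n6 pred n4: n4→n2→n1 stop@n0
  join n6 pred n5: n5 stop@n0
  join n7 pred n4: n4→n2→n1 stop@n0
  join n7 pred n6: n6 stop@n0
  DF(n0)=∅
  DF(n1)={n1,n5,n6,n7}
  DF(n2)={n1,n5,n6,n7}
  DF(n3)={n6}
  DF(n4)={n6,n7}
  DF(n5)={n6}
  DF(n6)={n7}
  DF(n7)=∅

DF(n4) = ["n6", "n7"]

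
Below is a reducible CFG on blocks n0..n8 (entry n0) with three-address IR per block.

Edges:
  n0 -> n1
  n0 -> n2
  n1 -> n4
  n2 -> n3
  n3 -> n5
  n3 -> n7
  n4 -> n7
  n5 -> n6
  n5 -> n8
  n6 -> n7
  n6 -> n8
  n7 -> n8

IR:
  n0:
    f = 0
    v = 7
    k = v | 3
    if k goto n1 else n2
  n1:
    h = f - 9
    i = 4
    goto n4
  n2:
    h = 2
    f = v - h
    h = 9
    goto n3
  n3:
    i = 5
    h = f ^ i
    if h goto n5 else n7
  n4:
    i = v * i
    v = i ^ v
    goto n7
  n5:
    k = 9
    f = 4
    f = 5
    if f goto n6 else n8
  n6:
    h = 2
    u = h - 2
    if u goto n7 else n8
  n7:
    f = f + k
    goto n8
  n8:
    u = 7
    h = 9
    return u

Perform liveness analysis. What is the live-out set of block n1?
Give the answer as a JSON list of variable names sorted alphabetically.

def/use:
  n0: {f,k,v} / ∅
  n1: {h,i} / {f}
  n2: {f,h} / {v}
  n3: {h,i} / {f}
  n4: {i,v} / {i,v}
  n5: {f,k} / ∅
  n6: {h,u} / ∅
  n7: {f} / {f,k}
  n8: {h,u} / ∅

Live sets:
  live n0: ∅→{f,k,v}
  live n1: {f,k,v}→{f,i,k,v}
  live n2: {k,v}→{f,k}
  live n3: {f,k}→{f,k}
  live n4: {f,i,k,v}→{f,k}
  live n5: ∅→{f,k}
  live n6: {f,k}→{f,k}
  live n7: {f,k}→∅
  live n8: ∅→∅

live-out(n1) = ["f", "i", "k", "v"]

Answer: ["f", "i", "k", "v"]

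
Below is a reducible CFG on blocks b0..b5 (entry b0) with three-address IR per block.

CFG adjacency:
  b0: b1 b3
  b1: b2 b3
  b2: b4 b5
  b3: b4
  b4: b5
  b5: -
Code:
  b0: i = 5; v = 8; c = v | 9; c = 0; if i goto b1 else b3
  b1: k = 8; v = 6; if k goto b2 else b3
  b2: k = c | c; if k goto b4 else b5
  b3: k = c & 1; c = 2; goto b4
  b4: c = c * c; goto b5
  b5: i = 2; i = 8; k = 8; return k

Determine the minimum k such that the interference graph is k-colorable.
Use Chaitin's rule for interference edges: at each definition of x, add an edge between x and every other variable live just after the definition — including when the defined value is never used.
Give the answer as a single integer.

Per-block:
  b0 def {c,i,v} use ∅
  b1 def {k,v} use ∅
  b2 def {k} use {c}
  b3 def {c,k} use {c}
  b4 def {c} use {c}
  b5 def {i,k} use ∅

Live sets:
  live b0: ∅→{c}
  live b1: {c}→{c}
  live b2: {c}→{c}
  live b3: {c}→{c}
  live b4: {c}→∅
  live b5: ∅→∅

Conflict graph:
  c — {i,k,v}
  i — {c,v}
  k — {c,v}
  v — {c,i,k}

Colouring:
  lower bound: {c,i,v} mutually conflict ⇒ χ ≥ 3
  3-colouring: R0={c}  R1={v}  R2={i,k}
  χ = 3

Answer: 3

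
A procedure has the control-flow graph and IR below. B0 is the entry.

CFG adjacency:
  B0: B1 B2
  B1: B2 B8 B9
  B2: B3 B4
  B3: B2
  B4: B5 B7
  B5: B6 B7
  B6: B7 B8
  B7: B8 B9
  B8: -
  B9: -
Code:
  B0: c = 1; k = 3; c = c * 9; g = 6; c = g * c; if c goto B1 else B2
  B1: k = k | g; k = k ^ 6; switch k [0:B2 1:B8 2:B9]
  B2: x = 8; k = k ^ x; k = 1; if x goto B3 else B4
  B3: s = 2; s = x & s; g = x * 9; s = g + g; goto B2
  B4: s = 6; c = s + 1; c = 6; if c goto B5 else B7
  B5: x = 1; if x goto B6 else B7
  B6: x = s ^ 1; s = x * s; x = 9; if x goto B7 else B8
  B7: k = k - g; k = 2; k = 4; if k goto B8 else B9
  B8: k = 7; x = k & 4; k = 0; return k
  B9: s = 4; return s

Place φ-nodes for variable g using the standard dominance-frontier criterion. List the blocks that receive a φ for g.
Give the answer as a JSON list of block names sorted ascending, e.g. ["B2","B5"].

Answer: ["B2", "B8", "B9"]

Derivation:
idom tree: B1←B0 B2←B0 B3←B2 B4←B2 B5←B4 B6←B5 B7←B4 B8←B0 B9←B0
Dom at joins:
  B2: preds {B0,B1,B3}: {B0} ∩ {B0,B1} ∩ {B0,B2,B3} = {B0}; idom=B0
  B7: preds {B4,B5,B6}: {B0,B2,B4} ∩ {B0,B2,B4,B5} ∩ {B0,B2,B4,B5,B6} = {B0,B2,B4}; idom=B4
  B8: preds {B1,B6,B7}: {B0,B1} ∩ {B0,B2,B4,B5,B6} ∩ {B0,B2,B4,B7} = {B0}; idom=B0
  B9: preds {B1,B7}: {B0,B1} ∩ {B0,B2,B4,B7} = {B0}; idom=B0

DF derivation:
  B2←B0: walk · to B0
  B2←B1: walk B1 to B0
  B2←B3: walk B3→B2 to B0
  B7←B4: walk · to B4
  B7←B5: walk B5 to B4
  B7←B6: walk B6→B5 to B4
  B8←B1: walk B1 to B0
  B8←B6: walk B6→B5→B4→B2 to B0
  B8←B7: walk B7→B4→B2 to B0
  B9←B1: walk B1 to B0
  B9←B7: walk B7→B4→B2 to B0
  B0 → ∅
  B1 → {B2,B8,B9}
  B2 → {B2,B8,B9}
  B3 → {B2}
  B4 → {B8,B9}
  B5 → {B7,B8}
  B6 → {B7,B8}
  B7 → {B8,B9}
  B8 → ∅
  B9 → ∅

φ for g: defs {B0,B3}
  DF⁺ = {B2,B8,B9}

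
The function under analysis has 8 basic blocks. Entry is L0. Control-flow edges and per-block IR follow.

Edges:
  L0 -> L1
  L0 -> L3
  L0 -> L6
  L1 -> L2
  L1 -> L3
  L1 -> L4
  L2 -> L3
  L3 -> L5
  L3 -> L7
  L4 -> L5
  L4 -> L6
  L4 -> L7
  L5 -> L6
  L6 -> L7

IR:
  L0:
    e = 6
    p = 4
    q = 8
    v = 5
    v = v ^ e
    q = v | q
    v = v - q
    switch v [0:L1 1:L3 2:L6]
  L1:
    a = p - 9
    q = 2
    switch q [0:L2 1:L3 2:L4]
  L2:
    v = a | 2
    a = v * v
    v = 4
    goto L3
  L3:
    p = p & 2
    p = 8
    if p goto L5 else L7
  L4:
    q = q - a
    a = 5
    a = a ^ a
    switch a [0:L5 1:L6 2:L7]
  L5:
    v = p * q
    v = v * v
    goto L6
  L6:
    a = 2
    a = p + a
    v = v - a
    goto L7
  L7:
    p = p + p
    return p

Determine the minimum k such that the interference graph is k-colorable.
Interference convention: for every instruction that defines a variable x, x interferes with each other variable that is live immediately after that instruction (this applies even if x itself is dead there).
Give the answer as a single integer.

Answer: 4

Derivation:
Per-block:
  L0: {e,p,q,v} / ∅
  L1: {a,q} / {p}
  L2: {a,v} / {a}
  L3: {p} / {p}
  L4: {a,q} / {a,q}
  L5: {v} / {p,q}
  L6: {a,v} / {p,v}
  L7: {p} / {p}

Backward fixpoint:
  L0: in=∅ out={p,q,v}
  L1: in={p,v} out={a,p,q,v}
  L2: in={a,p,q} out={p,q}
  L3: in={p,q} out={p,q}
  L4: in={a,p,q,v} out={p,q,v}
  L5: in={p,q} out={p,v}
  L6: in={p,v} out={p}
  L7: in={p} out=∅

Conflict graph:
  a↔{p,q,v}
  e↔{p,q,v}
  p↔{a,e,q,v}
  q↔{a,e,p,v}
  v↔{a,e,p,q}

Registers:
  lower bound: {a,p,q,v} mutually conflict ⇒ χ ≥ 4
  4-colouring: c0={p}  c1={q}  c2={v}  c3={a,e}
  χ = 4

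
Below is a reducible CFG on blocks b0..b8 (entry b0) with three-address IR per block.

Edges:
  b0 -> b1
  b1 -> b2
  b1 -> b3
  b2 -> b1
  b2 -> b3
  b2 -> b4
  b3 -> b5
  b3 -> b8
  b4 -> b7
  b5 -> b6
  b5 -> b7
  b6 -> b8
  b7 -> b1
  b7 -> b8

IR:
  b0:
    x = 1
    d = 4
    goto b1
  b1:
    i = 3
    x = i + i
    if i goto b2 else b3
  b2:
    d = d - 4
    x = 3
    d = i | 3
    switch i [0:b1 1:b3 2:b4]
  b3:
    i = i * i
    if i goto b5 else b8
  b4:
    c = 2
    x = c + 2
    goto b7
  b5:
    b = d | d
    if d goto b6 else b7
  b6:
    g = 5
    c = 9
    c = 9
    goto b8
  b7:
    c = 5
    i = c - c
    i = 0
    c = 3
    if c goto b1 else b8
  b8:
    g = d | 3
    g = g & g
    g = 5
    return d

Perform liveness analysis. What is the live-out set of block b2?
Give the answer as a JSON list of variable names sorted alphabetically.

Answer: ["d", "i"]

Working:
Block summaries:
  b0: {d,x} / ∅
  b1: {i,x} / ∅
  b2: {d,x} / {d,i}
  b3: {i} / {i}
  b4: {c,x} / ∅
  b5: {b} / {d}
  b6: {c,g} / ∅
  b7: {c,i} / ∅
  b8: {g} / {d}

Liveness:
  live b0: ∅→{d}
  live b1: {d}→{d,i}
  live b2: {d,i}→{d,i}
  live b3: {d,i}→{d}
  live b4: {d}→{d}
  live b5: {d}→{d}
  live b6: {d}→{d}
  live b7: {d}→{d}
  live b8: {d}→∅

live-out(b2) = ["d", "i"]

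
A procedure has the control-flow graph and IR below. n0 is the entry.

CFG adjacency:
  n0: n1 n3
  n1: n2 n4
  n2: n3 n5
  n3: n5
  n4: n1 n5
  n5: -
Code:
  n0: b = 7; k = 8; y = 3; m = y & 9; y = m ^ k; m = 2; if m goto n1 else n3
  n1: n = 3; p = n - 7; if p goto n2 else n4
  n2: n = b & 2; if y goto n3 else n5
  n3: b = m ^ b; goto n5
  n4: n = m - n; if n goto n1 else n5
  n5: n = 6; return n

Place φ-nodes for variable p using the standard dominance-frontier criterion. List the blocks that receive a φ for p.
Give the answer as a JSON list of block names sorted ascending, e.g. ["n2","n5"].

Answer: ["n1", "n3", "n5"]

Derivation:
idom tree: n1←n0 n2←n1 n3←n0 n4←n1 n5←n0
Dom∩ at merges:
  n1: preds {n0,n4}: {n0} ∩ {n0,n1,n4} = {n0}; idom=n0
  n3: preds {n0,n2}: {n0} ∩ {n0,n1,n2} = {n0}; idom=n0
  n5: preds {n2,n3,n4}: {n0,n1,n2} ∩ {n0,n3} ∩ {n0,n1,n4} = {n0}; idom=n0

DF walk-up:
  n1←n0: walk · to n0
  n1←n4: walk n4→n1 to n0
  n3←n0: walk · to n0
  n3←n2: walk n2→n1 to n0
  n5←n2: walk n2→n1 to n0
  n5←n3: walk n3 to n0
  n5←n4: walk n4→n1 to n0
  n0 → ∅
  n1 → {n1,n3,n5}
  n2 → {n3,n5}
  n3 → {n5}
  n4 → {n1,n5}
  n5 → ∅

φ for p: defs {n1}
  DF⁺ = {n1,n3,n5}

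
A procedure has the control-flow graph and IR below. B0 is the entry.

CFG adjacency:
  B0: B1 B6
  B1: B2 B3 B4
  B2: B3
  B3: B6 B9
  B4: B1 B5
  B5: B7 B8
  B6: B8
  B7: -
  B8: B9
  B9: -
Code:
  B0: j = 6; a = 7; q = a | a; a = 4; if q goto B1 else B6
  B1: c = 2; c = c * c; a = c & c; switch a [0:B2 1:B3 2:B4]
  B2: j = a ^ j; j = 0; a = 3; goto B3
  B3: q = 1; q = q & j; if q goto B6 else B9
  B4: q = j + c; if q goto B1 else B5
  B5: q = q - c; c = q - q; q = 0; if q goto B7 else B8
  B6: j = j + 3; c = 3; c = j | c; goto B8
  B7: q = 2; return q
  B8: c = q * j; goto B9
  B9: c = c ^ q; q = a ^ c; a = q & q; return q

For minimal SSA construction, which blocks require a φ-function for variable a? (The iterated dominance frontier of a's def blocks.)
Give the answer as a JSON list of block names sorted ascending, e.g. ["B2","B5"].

idom tree: B1←B0 B2←B1 B3←B1 B4←B1 B5←B4 B6←B0 B7←B5 B8←B0 B9←B0
Dom at joins:
  B1: preds {B0,B4}: {B0} ∩ {B0,B1,B4} = {B0}; idom=B0
  B3: preds {B1,B2}: {B0,B1} ∩ {B0,B1,B2} = {B0,B1}; idom=B1
  B6: preds {B0,B3}: {B0} ∩ {B0,B1,B3} = {B0}; idom=B0
  B8: preds {B5,B6}: {B0,B1,B4,B5} ∩ {B0,B6} = {B0}; idom=B0
  B9: preds {B3,B8}: {B0,B1,B3} ∩ {B0,B8} = {B0}; idom=B0

DF derivation:
  join B1 pred B0: · stop@B0
  join B1 pred B4: B4→B1 stop@B0
  join B3 pred B1: · stop@B1
  join B3 pred B2: B2 stop@B1
  join B6 pred B0: · stop@B0
  join B6 pred B3: B3→B1 stop@B0
  join B8 pred B5: B5→B4→B1 stop@B0
  join B8 pred B6: B6 stop@B0
  join B9 pred B3: B3→B1 stop@B0
  join B9 pred B8: B8 stop@B0
  B0: DF=∅
  B1: DF={B1,B6,B8,B9}
  B2: DF={B3}
  B3: DF={B6,B9}
  B4: DF={B1,B8}
  B5: DF={B8}
  B6: DF={B8}
  B7: DF=∅
  B8: DF={B9}
  B9: DF=∅

φ for a: defs {B0,B1,B2,B9}
  DF⁺ = {B1,B3,B6,B8,B9}

Answer: ["B1", "B3", "B6", "B8", "B9"]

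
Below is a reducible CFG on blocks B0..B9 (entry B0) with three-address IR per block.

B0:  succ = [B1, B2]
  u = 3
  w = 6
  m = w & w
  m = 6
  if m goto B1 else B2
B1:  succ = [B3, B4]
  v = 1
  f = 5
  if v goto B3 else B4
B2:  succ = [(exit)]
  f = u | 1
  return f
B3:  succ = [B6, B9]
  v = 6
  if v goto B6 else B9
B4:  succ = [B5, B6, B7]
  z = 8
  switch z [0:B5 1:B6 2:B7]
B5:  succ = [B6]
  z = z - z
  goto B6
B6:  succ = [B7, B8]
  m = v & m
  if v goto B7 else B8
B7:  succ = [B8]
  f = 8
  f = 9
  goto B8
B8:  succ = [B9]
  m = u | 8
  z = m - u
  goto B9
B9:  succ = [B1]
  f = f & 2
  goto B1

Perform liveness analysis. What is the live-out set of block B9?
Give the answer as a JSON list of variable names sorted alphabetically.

Answer: ["m", "u"]

Derivation:
Per-block:
  B0: def={m,u,w} ue=∅
  B1: def={f,v} ue=∅
  B2: def={f} ue={u}
  B3: def={v} ue=∅
  B4: def={z} ue=∅
  B5: def={z} ue={z}
  B6: def={m} ue={m,v}
  B7: def={f} ue=∅
  B8: def={m,z} ue={u}
  B9: def={f} ue={f}

Liveness:
  live B0: ∅→{m,u}
  live B1: {m,u}→{f,m,u,v}
  live B2: {u}→∅
  live B3: {f,m,u}→{f,m,u,v}
  live B4: {f,m,u,v}→{f,m,u,v,z}
  live B5: {f,m,u,v,z}→{f,m,u,v}
  live B6: {f,m,u,v}→{f,u}
  live B7: {u}→{f,u}
  live B8: {f,u}→{f,m,u}
  live B9: {f,m,u}→{m,u}

live-out(B9) = ["m", "u"]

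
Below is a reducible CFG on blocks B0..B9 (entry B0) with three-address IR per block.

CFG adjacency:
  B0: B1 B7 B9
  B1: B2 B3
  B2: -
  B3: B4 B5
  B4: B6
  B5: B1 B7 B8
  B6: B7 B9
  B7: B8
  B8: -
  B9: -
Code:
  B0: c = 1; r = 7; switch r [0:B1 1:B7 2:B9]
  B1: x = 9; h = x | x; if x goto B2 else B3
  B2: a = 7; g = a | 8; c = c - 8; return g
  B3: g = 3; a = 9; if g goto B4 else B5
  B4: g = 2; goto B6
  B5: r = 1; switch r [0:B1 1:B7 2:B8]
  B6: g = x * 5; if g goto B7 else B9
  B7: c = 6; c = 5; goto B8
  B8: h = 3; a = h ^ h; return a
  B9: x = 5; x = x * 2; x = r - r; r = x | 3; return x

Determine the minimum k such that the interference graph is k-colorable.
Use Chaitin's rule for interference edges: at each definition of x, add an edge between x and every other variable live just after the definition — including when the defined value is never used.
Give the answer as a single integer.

Answer: 5

Analysis:
Block summaries:
  B0 def {c,r} use ∅
  B1 def {h,x} use ∅
  B2 def {a,c,g} use {c}
  B3 def {a,g} use ∅
  B4 def {g} use ∅
  B5 def {r} use ∅
  B6 def {g} use {x}
  B7 def {c} use ∅
  B8 def {a,h} use ∅
  B9 def {r,x} use {r}

Liveness:
  B0: in=∅ out={c,r}
  B1: in={c,r} out={c,r,x}
  B2: in={c} out=∅
  B3: in={c,r,x} out={c,r,x}
  B4: in={r,x} out={r,x}
  B5: in={c} out={c,r}
  B6: in={r,x} out={r}
  B7: in=∅ out=∅
  B8: in=∅ out=∅
  B9: in={r} out=∅

Interference:
  a: {c,g,r,x}
  c: {a,g,h,r,x}
  g: {a,c,r,x}
  h: {c,r,x}
  r: {a,c,g,h,x}
  x: {a,c,g,h,r}

Colouring:
  {a,c,g,r,x} pairwise interfere (5-clique) ⇒ χ ≥ 5
  assign a→r3 c→r0 g→r4 h→r3 r→r1 x→r2 — no edge inside a register ⇒ χ ≤ 5
  χ = 5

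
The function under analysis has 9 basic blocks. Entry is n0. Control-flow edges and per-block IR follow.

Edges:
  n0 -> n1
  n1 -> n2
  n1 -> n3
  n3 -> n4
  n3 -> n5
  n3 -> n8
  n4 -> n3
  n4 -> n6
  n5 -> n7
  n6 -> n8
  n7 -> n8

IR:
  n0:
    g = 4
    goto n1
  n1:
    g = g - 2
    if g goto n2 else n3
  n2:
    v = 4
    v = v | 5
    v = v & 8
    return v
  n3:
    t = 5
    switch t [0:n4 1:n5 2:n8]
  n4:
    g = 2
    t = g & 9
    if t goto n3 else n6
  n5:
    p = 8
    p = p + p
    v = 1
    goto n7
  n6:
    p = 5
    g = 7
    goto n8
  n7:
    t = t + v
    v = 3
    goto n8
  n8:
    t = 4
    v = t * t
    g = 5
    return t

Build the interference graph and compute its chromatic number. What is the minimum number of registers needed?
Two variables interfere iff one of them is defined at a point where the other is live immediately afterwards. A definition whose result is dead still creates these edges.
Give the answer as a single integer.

Block summaries:
  n0: {g} / ∅
  n1: {g} / {g}
  n2: {v} / ∅
  n3: {t} / ∅
  n4: {g,t} / ∅
  n5: {p,v} / ∅
  n6: {g,p} / ∅
  n7: {t,v} / {t,v}
  n8: {g,t,v} / ∅

Liveness:
  n0 li=∅ lo={g}
  n1 li={g} lo=∅
  n2 li=∅ lo=∅
  n3 li=∅ lo={t}
  n4 li=∅ lo=∅
  n5 li={t} lo={t,v}
  n6 li=∅ lo=∅
  n7 li={t,v} lo=∅
  n8 li=∅ lo=∅

Interfere edges:
  g — {t}
  p — {t}
  t — {g,p,v}
  v — {t}

Registers:
  clique {g,t} ⇒ need ≥ 2
  assign g→r1 p→r1 t→r0 v→r1 — no edge inside a register ⇒ χ ≤ 2
  χ = 2

Answer: 2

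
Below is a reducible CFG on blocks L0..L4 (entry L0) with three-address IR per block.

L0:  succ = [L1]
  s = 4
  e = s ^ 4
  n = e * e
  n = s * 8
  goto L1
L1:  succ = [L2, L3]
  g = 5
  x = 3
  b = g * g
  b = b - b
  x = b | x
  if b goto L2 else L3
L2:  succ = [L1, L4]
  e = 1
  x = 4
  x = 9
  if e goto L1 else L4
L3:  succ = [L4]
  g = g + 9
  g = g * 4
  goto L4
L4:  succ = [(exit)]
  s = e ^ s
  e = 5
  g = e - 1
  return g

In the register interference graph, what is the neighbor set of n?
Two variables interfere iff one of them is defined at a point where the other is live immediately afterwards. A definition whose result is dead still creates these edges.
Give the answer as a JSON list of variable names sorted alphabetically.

Answer: ["e", "s"]

Working:
Per-block:
  L0: {e,n,s} / ∅
  L1: {b,g,x} / ∅
  L2: {e,x} / ∅
  L3: {g} / {g}
  L4: {e,g,s} / {e,s}

Live sets:
  L0: in=∅ out={e,s}
  L1: in={e,s} out={e,g,s}
  L2: in={s} out={e,s}
  L3: in={e,g,s} out={e,s}
  L4: in={e,s} out=∅

Conflict graph:
  b: {e,g,s,x}
  e: {b,g,n,s,x}
  g: {b,e,s,x}
  n: {e,s}
  s: {b,e,g,n,x}
  x: {b,e,g,s}

N(n) = ["e", "s"]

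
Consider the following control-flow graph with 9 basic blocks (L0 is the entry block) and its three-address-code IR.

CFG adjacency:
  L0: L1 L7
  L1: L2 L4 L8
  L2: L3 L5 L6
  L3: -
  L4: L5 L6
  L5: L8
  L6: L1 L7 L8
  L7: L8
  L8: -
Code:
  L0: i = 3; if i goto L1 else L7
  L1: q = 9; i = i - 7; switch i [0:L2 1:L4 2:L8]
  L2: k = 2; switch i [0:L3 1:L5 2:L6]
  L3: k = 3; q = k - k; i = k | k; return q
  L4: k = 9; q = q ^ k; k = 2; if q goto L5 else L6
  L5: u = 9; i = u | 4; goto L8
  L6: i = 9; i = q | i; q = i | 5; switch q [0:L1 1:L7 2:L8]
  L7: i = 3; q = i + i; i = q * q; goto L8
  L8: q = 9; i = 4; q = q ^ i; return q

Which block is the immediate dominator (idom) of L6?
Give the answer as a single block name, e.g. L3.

Answer: L1

Derivation:
idom tree: L1←L0 L2←L1 L3←L2 L4←L1 L5←L1 L6←L1 L7←L0 L8←L0
Join-block Dom:
  L1: preds {L0,L6}: {L0} ∩ {L0,L1,L6} = {L0}; idom=L0
  L5: preds {L2,L4}: {L0,L1,L2} ∩ {L0,L1,L4} = {L0,L1}; idom=L1
  L6: preds {L2,L4}: {L0,L1,L2} ∩ {L0,L1,L4} = {L0,L1}; idom=L1
  L7: preds {L0,L6}: {L0} ∩ {L0,L1,L6} = {L0}; idom=L0
  L8: preds {L1,L5,L6,L7}: {L0,L1} ∩ {L0,L1,L5} ∩ {L0,L1,L6} ∩ {L0,L7} = {L0}; idom=L0

idom(L6) = L1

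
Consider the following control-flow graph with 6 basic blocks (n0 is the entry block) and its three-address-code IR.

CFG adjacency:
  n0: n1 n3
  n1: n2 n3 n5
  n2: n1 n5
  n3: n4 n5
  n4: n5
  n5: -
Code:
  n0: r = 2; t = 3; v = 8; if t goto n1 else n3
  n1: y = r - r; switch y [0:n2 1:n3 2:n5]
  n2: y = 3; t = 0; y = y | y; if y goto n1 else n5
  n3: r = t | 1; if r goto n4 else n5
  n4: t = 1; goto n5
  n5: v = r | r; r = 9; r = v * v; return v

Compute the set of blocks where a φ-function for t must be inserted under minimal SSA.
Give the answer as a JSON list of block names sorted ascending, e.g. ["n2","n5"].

Answer: ["n1", "n3", "n5"]

Analysis:
idom tree: n1←n0 n2←n1 n3←n0 n4←n3 n5←n0
Dom∩ at merges:
  n1: preds {n0,n2}: {n0} ∩ {n0,n1,n2} = {n0}; idom=n0
  n3: preds {n0,n1}: {n0} ∩ {n0,n1} = {n0}; idom=n0
  n5: preds {n1,n2,n3,n4}: {n0,n1} ∩ {n0,n1,n2} ∩ {n0,n3} ∩ {n0,n3,n4} = {n0}; idom=n0

Frontier:
  n1←n0: walk · to n0
  n1←n2: walk n2→n1 to n0
  n3←n0: walk · to n0
  n3←n1: walk n1 to n0
  n5←n1: walk n1 to n0
  n5←n2: walk n2→n1 to n0
  n5←n3: walk n3 to n0
  n5←n4: walk n4→n3 to n0
  n0 → ∅
  n1 → {n1,n3,n5}
  n2 → {n1,n5}
  n3 → {n5}
  n4 → {n5}
  n5 → ∅

φ for t: defs {n0,n2,n4}
  DF⁺ = {n1,n3,n5}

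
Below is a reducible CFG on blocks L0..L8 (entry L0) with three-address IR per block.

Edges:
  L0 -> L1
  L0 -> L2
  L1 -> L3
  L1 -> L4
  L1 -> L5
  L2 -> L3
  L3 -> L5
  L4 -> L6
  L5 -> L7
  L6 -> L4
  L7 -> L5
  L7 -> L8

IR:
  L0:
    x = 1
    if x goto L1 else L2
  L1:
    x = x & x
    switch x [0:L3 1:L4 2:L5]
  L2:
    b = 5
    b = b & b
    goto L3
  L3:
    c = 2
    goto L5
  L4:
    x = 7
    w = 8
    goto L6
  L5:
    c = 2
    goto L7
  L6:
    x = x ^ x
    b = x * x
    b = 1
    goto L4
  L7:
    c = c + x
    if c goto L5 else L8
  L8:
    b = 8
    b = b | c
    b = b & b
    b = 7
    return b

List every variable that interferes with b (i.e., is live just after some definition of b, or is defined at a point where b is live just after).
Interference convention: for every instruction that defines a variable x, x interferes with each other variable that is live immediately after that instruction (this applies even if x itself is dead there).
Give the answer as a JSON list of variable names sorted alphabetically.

Answer: ["c", "x"]

Derivation:
Block summaries:
  L0: {x} / ∅
  L1: {x} / {x}
  L2: {b} / ∅
  L3: {c} / ∅
  L4: {w,x} / ∅
  L5: {c} / ∅
  L6: {b,x} / {x}
  L7: {c} / {c,x}
  L8: {b} / {c}

Liveness:
  live L0: ∅→{x}
  live L1: {x}→{x}
  live L2: {x}→{x}
  live L3: {x}→{x}
  live L4: ∅→{x}
  live L5: {x}→{c,x}
  live L6: {x}→∅
  live L7: {c,x}→{c,x}
  live L8: {c}→∅

Interference:
  b: {c,x}
  c: {b,x}
  w: {x}
  x: {b,c,w}

N(b) = ["c", "x"]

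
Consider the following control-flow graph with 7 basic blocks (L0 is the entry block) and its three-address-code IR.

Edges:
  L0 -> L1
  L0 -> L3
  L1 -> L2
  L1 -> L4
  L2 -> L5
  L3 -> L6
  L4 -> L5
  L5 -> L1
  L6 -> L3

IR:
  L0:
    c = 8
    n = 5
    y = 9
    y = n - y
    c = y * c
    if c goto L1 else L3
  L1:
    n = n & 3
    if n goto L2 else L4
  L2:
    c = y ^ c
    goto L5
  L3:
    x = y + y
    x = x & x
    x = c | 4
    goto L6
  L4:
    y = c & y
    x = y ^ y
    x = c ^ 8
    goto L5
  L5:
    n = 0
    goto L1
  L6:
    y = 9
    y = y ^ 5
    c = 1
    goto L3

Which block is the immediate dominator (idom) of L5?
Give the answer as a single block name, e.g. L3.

Answer: L1

Analysis:
idom tree: L1←L0 L2←L1 L3←L0 L4←L1 L5←L1 L6←L3
Dom∩ at merges:
  L1: preds {L0,L5}: {L0} ∩ {L0,L1,L5} = {L0}; idom=L0
  L3: preds {L0,L6}: {L0} ∩ {L0,L3,L6} = {L0}; idom=L0
  L5: preds {L2,L4}: {L0,L1,L2} ∩ {L0,L1,L4} = {L0,L1}; idom=L1

idom(L5) = L1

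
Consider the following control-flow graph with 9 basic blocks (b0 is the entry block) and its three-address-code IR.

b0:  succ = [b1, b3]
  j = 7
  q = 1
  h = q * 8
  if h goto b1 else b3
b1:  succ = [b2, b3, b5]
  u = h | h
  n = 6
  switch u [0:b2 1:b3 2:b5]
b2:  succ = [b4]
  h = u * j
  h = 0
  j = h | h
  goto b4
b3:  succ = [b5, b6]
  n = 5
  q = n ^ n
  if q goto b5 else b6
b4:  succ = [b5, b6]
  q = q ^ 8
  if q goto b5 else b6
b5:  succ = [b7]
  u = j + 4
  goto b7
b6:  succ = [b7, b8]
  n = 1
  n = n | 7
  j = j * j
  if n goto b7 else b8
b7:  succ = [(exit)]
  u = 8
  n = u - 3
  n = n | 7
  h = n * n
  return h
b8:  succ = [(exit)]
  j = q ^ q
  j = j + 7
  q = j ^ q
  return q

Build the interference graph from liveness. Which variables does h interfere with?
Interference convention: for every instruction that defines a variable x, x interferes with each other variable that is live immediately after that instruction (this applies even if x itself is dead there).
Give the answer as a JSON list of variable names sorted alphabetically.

Answer: ["j", "q"]

Working:
Block summaries:
  b0: {h,j,q} / ∅
  b1: {n,u} / {h}
  b2: {h,j} / {j,u}
  b3: {n,q} / ∅
  b4: {q} / {q}
  b5: {u} / {j}
  b6: {j,n} / {j}
  b7: {h,n,u} / ∅
  b8: {j,q} / {q}

Backward fixpoint:
  b0 li=∅ lo={h,j,q}
  b1 li={h,j,q} lo={j,q,u}
  b2 li={j,q,u} lo={j,q}
  b3 li={j} lo={j,q}
  b4 li={j,q} lo={j,q}
  b5 li={j} lo=∅
  b6 li={j,q} lo={q}
  b7 li=∅ lo=∅
  b8 li={q} lo=∅

Conflict graph:
  h — {j,q}
  j — {h,n,q,u}
  n — {j,q,u}
  q — {h,j,n,u}
  u — {j,n,q}

N(h) = ["j", "q"]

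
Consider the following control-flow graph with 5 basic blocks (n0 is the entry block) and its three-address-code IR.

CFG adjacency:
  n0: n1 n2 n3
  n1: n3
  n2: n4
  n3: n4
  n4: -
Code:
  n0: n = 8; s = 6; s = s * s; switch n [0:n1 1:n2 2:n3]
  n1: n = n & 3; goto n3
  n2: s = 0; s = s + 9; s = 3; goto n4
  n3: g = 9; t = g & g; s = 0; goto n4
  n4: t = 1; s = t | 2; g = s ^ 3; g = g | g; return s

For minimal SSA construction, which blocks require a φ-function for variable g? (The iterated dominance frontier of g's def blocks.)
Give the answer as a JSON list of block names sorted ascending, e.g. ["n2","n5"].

idom tree: n1←n0 n2←n0 n3←n0 n4←n0
Join-block Dom:
  n3: preds {n0,n1}: {n0} ∩ {n0,n1} = {n0}; idom=n0
  n4: preds {n2,n3}: {n0,n2} ∩ {n0,n3} = {n0}; idom=n0

DF derivation:
  join n3 pred n0: · stop@n0
  join n3 pred n1: n1 stop@n0
  join n4 pred n2: n2 stop@n0
  join n4 pred n3: n3 stop@n0
  n0 → ∅
  n1 → {n3}
  n2 → {n4}
  n3 → {n4}
  n4 → ∅

φ for g: defs {n3,n4}
  DF⁺ = {n4}

Answer: ["n4"]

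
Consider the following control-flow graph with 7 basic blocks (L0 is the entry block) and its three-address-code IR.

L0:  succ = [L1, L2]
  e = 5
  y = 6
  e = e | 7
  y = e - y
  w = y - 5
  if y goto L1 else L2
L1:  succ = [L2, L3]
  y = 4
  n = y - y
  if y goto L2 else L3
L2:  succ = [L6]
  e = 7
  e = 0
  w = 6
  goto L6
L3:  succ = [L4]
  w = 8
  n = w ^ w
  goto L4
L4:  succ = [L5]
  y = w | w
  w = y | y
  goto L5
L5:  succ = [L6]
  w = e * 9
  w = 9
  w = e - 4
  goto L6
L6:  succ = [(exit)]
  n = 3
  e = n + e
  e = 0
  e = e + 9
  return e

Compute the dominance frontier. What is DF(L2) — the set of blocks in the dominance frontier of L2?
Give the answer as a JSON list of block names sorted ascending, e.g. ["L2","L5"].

Answer: ["L6"]

Working:
idom tree: L1←L0 L2←L0 L3←L1 L4←L3 L5←L4 L6←L0
Join-block Dom:
  L2: preds {L0,L1}: {L0} ∩ {L0,L1} = {L0}; idom=L0
  L6: preds {L2,L5}: {L0,L2} ∩ {L0,L1,L3,L4,L5} = {L0}; idom=L0

Frontier:
  join L2 pred L0: · stop@L0
  join L2 pred L1: L1 stop@L0
  join L6 pred L2: L2 stop@L0
  join L6 pred L5: L5→L4→L3→L1 stop@L0
  DF(L0)=∅
  DF(L1)={L2,L6}
  DF(L2)={L6}
  DF(L3)={L6}
  DF(L4)={L6}
  DF(L5)={L6}
  DF(L6)=∅

DF(L2) = ["L6"]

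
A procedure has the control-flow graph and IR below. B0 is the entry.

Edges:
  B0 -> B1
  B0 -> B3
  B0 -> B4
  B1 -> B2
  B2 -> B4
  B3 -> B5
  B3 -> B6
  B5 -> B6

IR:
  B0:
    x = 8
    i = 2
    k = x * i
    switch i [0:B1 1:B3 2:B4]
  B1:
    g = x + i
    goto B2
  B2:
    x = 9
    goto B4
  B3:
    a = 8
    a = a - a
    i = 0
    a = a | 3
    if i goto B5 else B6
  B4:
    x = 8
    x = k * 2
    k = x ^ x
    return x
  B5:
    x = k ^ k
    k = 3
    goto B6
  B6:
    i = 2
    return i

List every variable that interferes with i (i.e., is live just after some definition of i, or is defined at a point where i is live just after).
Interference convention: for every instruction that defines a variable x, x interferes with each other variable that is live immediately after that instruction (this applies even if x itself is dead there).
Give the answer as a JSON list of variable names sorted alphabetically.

def/use:
  B0 def {i,k,x} use ∅
  B1 def {g} use {i,x}
  B2 def {x} use ∅
  B3 def {a,i} use ∅
  B4 def {k,x} use {k}
  B5 def {k,x} use {k}
  B6 def {i} use ∅

Liveness:
  B0 li=∅ lo={i,k,x}
  B1 li={i,k,x} lo={k}
  B2 li={k} lo={k}
  B3 li={k} lo={k}
  B4 li={k} lo=∅
  B5 li={k} lo=∅
  B6 li=∅ lo=∅

Conflict graph:
  a — {i,k}
  g — {k}
  i — {a,k,x}
  k — {a,g,i,x}
  x — {i,k}

N(i) = ["a", "k", "x"]

Answer: ["a", "k", "x"]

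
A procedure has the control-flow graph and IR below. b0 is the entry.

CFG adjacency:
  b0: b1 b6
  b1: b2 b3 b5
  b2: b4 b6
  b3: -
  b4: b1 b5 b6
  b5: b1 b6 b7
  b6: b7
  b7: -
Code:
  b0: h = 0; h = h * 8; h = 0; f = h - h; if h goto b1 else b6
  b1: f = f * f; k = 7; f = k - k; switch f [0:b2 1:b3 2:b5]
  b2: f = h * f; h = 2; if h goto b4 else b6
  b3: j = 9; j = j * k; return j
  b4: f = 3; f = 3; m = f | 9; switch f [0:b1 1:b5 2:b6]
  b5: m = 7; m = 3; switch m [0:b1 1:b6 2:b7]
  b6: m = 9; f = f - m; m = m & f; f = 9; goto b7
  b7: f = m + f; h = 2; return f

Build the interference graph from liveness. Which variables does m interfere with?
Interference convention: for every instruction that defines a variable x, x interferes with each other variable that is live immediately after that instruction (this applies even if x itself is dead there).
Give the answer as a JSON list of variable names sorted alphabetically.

Answer: ["f", "h"]

Analysis:
Block summaries:
  b0: def={f,h} ue=∅
  b1: def={f,k} ue={f}
  b2: def={f,h} ue={f,h}
  b3: def={j} ue={k}
  b4: def={f,m} ue=∅
  b5: def={m} ue=∅
  b6: def={f,m} ue={f}
  b7: def={f,h} ue={f,m}

Live sets:
  b0 li=∅ lo={f,h}
  b1 li={f,h} lo={f,h,k}
  b2 li={f,h} lo={f,h}
  b3 li={k} lo=∅
  b4 li={h} lo={f,h}
  b5 li={f,h} lo={f,h,m}
  b6 li={f} lo={f,m}
  b7 li={f,m} lo=∅

Conflict graph:
  f: {h,k,m}
  h: {f,k,m}
  j: {k}
  k: {f,h,j}
  m: {f,h}

N(m) = ["f", "h"]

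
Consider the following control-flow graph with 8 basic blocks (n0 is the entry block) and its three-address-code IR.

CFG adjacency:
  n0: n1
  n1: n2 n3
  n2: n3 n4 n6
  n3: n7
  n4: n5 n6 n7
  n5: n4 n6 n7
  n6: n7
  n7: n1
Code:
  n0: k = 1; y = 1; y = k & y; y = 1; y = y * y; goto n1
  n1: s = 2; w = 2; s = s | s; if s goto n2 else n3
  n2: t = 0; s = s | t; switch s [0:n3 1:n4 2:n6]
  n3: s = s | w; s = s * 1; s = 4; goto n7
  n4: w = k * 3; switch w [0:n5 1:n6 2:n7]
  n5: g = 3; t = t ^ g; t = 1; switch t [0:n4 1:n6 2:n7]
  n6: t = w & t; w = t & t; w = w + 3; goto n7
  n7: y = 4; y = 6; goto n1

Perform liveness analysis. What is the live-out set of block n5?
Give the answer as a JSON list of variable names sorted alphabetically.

def/use:
  n0: {k,y} / ∅
  n1: {s,w} / ∅
  n2: {s,t} / {s}
  n3: {s} / {s,w}
  n4: {w} / {k}
  n5: {g,t} / {t}
  n6: {t,w} / {t,w}
  n7: {y} / ∅

Live sets:
  n0: in=∅ out={k}
  n1: in={k} out={k,s,w}
  n2: in={k,s,w} out={k,s,t,w}
  n3: in={k,s,w} out={k}
  n4: in={k,t} out={k,t,w}
  n5: in={k,t,w} out={k,t,w}
  n6: in={k,t,w} out={k}
  n7: in={k} out={k}

live-out(n5) = ["k", "t", "w"]

Answer: ["k", "t", "w"]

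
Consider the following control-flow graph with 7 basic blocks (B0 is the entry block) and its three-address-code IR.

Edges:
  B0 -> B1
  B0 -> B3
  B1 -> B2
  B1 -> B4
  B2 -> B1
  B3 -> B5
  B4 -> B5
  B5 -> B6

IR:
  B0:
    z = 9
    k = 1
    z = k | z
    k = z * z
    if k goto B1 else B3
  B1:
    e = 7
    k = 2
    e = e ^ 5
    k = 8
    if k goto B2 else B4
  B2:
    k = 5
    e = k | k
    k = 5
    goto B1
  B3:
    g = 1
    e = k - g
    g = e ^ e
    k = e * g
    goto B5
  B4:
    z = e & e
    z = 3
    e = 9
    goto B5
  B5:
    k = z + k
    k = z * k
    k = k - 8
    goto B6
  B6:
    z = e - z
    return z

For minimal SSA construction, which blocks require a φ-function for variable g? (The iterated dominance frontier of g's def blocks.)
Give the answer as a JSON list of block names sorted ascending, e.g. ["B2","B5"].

idom tree: B1←B0 B2←B1 B3←B0 B4←B1 B5←B0 B6←B5
Dom∩ at merges:
  B1: preds {B0,B2}: {B0} ∩ {B0,B1,B2} = {B0}; idom=B0
  B5: preds {B3,B4}: {B0,B3} ∩ {B0,B1,B4} = {B0}; idom=B0

DF derivation:
  B1←B0: walk · to B0
  B1←B2: walk B2→B1 to B0
  B5←B3: walk B3 to B0
  B5←B4: walk B4→B1 to B0
  DF(B0)=∅
  DF(B1)={B1,B5}
  DF(B2)={B1}
  DF(B3)={B5}
  DF(B4)={B5}
  DF(B5)=∅
  DF(B6)=∅

φ for g: defs {B3}
  DF⁺ = {B5}

Answer: ["B5"]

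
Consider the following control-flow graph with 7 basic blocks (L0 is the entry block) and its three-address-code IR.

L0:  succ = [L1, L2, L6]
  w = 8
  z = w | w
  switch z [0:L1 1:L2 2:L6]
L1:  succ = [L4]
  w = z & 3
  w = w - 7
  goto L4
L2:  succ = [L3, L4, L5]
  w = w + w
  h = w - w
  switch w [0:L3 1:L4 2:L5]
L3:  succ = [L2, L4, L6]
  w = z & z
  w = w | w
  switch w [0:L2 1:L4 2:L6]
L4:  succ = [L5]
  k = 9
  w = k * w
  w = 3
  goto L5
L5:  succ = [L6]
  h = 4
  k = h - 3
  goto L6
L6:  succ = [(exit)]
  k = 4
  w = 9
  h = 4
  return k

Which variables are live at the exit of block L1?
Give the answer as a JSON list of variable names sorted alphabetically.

Block summaries:
  L0: def={w,z} ue=∅
  L1: def={w} ue={z}
  L2: def={h,w} ue={w}
  L3: def={w} ue={z}
  L4: def={k,w} ue={w}
  L5: def={h,k} ue=∅
  L6: def={h,k,w} ue=∅

Liveness:
  live L0: ∅→{w,z}
  live L1: {z}→{w}
  live L2: {w,z}→{w,z}
  live L3: {z}→{w,z}
  live L4: {w}→∅
  live L5: ∅→∅
  live L6: ∅→∅

live-out(L1) = ["w"]

Answer: ["w"]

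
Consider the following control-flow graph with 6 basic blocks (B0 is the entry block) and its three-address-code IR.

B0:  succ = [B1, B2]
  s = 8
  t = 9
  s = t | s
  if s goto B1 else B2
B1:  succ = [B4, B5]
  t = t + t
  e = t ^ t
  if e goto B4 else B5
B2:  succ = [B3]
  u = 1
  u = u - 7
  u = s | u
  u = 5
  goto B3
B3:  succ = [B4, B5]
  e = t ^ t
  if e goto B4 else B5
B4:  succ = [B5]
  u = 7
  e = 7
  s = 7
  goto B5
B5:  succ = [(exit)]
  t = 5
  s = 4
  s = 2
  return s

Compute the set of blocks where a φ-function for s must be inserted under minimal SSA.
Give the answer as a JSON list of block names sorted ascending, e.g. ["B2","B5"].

Answer: ["B5"]

Derivation:
idom tree: B1←B0 B2←B0 B3←B2 B4←B0 B5←B0
Dom at joins:
  B4: preds {B1,B3}: {B0,B1} ∩ {B0,B2,B3} = {B0}; idom=B0
  B5: preds {B1,B3,B4}: {B0,B1} ∩ {B0,B2,B3} ∩ {B0,B4} = {B0}; idom=B0

DF walk-up:
  join B4 pred B1: B1 stop@B0
  join B4 pred B3: B3→B2 stop@B0
  join B5 pred B1: B1 stop@B0
  join B5 pred B3: B3→B2 stop@B0
  join B5 pred B4: B4 stop@B0
  B0 → ∅
  B1 → {B4,B5}
  B2 → {B4,B5}
  B3 → {B4,B5}
  B4 → {B5}
  B5 → ∅

φ for s: defs {B0,B4,B5}
  DF⁺ = {B5}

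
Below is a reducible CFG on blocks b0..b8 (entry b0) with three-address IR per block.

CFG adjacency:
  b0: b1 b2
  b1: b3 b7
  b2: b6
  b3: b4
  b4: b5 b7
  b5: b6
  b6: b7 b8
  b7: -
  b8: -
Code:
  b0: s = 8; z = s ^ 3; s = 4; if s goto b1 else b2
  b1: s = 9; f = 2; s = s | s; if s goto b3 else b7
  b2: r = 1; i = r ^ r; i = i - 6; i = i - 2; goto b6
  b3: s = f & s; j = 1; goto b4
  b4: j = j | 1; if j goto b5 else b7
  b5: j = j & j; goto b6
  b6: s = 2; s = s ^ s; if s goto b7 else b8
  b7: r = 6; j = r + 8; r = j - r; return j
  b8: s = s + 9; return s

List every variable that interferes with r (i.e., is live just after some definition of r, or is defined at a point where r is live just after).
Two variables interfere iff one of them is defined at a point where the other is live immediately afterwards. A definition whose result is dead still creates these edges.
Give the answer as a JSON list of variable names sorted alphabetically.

Answer: ["j"]

Analysis:
Block summaries:
  b0 def {s,z} use ∅
  b1 def {f,s} use ∅
  b2 def {i,r} use ∅
  b3 def {j,s} use {f,s}
  b4 def {j} use {j}
  b5 def {j} use {j}
  b6 def {s} use ∅
  b7 def {j,r} use ∅
  b8 def {s} use {s}

Liveness:
  live b0: ∅→∅
  live b1: ∅→{f,s}
  live b2: ∅→∅
  live b3: {f,s}→{j}
  live b4: {j}→{j}
  live b5: {j}→∅
  live b6: ∅→{s}
  live b7: ∅→∅
  live b8: {s}→∅

Conflict graph:
  f: {s}
  i: ∅
  j: {r}
  r: {j}
  s: {f}
  z: ∅

N(r) = ["j"]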